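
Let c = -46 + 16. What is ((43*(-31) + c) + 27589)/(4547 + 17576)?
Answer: 26226/22123 ≈ 1.1855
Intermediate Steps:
c = -30
((43*(-31) + c) + 27589)/(4547 + 17576) = ((43*(-31) - 30) + 27589)/(4547 + 17576) = ((-1333 - 30) + 27589)/22123 = (-1363 + 27589)*(1/22123) = 26226*(1/22123) = 26226/22123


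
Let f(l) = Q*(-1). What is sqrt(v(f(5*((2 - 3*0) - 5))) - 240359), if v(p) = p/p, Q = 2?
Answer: I*sqrt(240358) ≈ 490.26*I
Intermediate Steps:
f(l) = -2 (f(l) = 2*(-1) = -2)
v(p) = 1
sqrt(v(f(5*((2 - 3*0) - 5))) - 240359) = sqrt(1 - 240359) = sqrt(-240358) = I*sqrt(240358)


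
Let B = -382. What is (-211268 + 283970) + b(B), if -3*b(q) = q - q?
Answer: 72702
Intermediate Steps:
b(q) = 0 (b(q) = -(q - q)/3 = -⅓*0 = 0)
(-211268 + 283970) + b(B) = (-211268 + 283970) + 0 = 72702 + 0 = 72702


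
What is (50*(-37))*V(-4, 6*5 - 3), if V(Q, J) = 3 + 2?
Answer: -9250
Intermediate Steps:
V(Q, J) = 5
(50*(-37))*V(-4, 6*5 - 3) = (50*(-37))*5 = -1850*5 = -9250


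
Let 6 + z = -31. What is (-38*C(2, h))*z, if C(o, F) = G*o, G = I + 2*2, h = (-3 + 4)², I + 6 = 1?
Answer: -2812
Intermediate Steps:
I = -5 (I = -6 + 1 = -5)
h = 1 (h = 1² = 1)
G = -1 (G = -5 + 2*2 = -5 + 4 = -1)
z = -37 (z = -6 - 31 = -37)
C(o, F) = -o
(-38*C(2, h))*z = -(-38)*2*(-37) = -38*(-2)*(-37) = 76*(-37) = -2812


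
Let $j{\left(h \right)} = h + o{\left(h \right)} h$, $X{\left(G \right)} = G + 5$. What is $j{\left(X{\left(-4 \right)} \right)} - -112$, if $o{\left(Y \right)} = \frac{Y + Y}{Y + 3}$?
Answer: $\frac{227}{2} \approx 113.5$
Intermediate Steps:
$o{\left(Y \right)} = \frac{2 Y}{3 + Y}$
$X{\left(G \right)} = 5 + G$
$j{\left(h \right)} = h + \frac{2 h^{2}}{3 + h}$ ($j{\left(h \right)} = h + \frac{2 h}{3 + h} h = h + \frac{2 h^{2}}{3 + h}$)
$j{\left(X{\left(-4 \right)} \right)} - -112 = \frac{3 \left(5 - 4\right) \left(1 + \left(5 - 4\right)\right)}{3 + \left(5 - 4\right)} - -112 = 3 \cdot 1 \frac{1}{3 + 1} \left(1 + 1\right) + 112 = 3 \cdot 1 \cdot \frac{1}{4} \cdot 2 + 112 = \frac{3}{2} + 112 = \frac{227}{2}$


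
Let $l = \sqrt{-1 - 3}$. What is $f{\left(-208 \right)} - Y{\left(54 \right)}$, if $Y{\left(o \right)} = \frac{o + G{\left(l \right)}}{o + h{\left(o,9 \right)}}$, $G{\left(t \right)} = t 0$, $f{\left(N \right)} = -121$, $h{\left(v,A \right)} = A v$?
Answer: $- \frac{1211}{10} \approx -121.1$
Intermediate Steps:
$l = 2 i$ ($l = \sqrt{-4} = 2 i \approx 2.0 i$)
$G{\left(t \right)} = 0$
$Y{\left(o \right)} = \frac{1}{10}$ ($Y{\left(o \right)} = \frac{o + 0}{o + 9 o} = \frac{o}{10 o} = o \frac{1}{10 o} = \frac{1}{10}$)
$f{\left(-208 \right)} - Y{\left(54 \right)} = -121 - \frac{1}{10} = - \frac{1211}{10}$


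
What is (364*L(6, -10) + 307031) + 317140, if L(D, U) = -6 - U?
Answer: 625627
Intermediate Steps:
(364*L(6, -10) + 307031) + 317140 = (364*(-6 - 1*(-10)) + 307031) + 317140 = (364*(-6 + 10) + 307031) + 317140 = (364*4 + 307031) + 317140 = (1456 + 307031) + 317140 = 308487 + 317140 = 625627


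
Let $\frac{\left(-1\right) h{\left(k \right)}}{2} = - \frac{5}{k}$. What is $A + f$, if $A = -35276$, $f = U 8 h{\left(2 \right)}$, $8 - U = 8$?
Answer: $-35276$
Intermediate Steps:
$U = 0$ ($U = 8 - 8 = 0$)
$h{\left(k \right)} = \frac{10}{k}$ ($h{\left(k \right)} = - 2 \left(- \frac{5}{k}\right) = \frac{10}{k}$)
$f = 0$ ($f = 0 \cdot 8 \cdot \frac{10}{2} = 0 \cdot 10 \cdot \frac{1}{2} = 0 \cdot 5 = 0$)
$A + f = -35276 + 0 = -35276$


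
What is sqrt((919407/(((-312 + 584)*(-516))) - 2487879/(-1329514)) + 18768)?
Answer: sqrt(283563458314436289753073)/3887498936 ≈ 136.98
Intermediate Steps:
sqrt((919407/(((-312 + 584)*(-516))) - 2487879/(-1329514)) + 18768) = sqrt((919407/((272*(-516))) - 2487879*(-1/1329514)) + 18768) = sqrt((919407/(-140352) + 2487879/1329514) + 18768) = sqrt((919407*(-1/140352) + 2487879/1329514) + 18768) = sqrt((-306469/46784 + 2487879/1329514) + 18768) = sqrt(-145530947465/31099991488 + 18768) = sqrt(583539109299319/31099991488) = sqrt(283563458314436289753073)/3887498936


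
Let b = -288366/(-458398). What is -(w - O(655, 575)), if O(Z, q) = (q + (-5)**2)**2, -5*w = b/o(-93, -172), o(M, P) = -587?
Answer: 242171663255817/672699065 ≈ 3.6000e+5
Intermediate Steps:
b = 144183/229199 (b = -288366*(-1/458398) = 144183/229199 ≈ 0.62907)
w = 144183/672699065 (w = -144183/(1145995*(-587)) = -144183*(-1)/(1145995*587) = -1/5*(-144183/134539813) = 144183/672699065 ≈ 0.00021434)
O(Z, q) = (25 + q)**2 (O(Z, q) = (q + 25)**2 = (25 + q)**2)
-(w - O(655, 575)) = -(144183/672699065 - (25 + 575)**2) = -(144183/672699065 - 1*600**2) = -(144183/672699065 - 1*360000) = -(144183/672699065 - 360000) = -1*(-242171663255817/672699065) = 242171663255817/672699065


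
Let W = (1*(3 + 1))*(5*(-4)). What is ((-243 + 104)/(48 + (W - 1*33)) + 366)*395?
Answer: 1890391/13 ≈ 1.4541e+5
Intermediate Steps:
W = -80 (W = (1*4)*(-20) = 4*(-20) = -80)
((-243 + 104)/(48 + (W - 1*33)) + 366)*395 = ((-243 + 104)/(48 + (-80 - 1*33)) + 366)*395 = (-139/(48 + (-80 - 33)) + 366)*395 = (-139/(48 - 113) + 366)*395 = (-139/(-65) + 366)*395 = (-139*(-1/65) + 366)*395 = (139/65 + 366)*395 = (23929/65)*395 = 1890391/13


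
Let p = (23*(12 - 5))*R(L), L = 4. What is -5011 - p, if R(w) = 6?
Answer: -5977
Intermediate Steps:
p = 966 (p = (23*(12 - 5))*6 = (23*7)*6 = 161*6 = 966)
-5011 - p = -5011 - 1*966 = -5011 - 966 = -5977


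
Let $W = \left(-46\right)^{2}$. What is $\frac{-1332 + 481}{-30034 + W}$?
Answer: $\frac{851}{27918} \approx 0.030482$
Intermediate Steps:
$W = 2116$
$\frac{-1332 + 481}{-30034 + W} = \frac{-1332 + 481}{-30034 + 2116} = - \frac{851}{-27918} = \left(-851\right) \left(- \frac{1}{27918}\right) = \frac{851}{27918}$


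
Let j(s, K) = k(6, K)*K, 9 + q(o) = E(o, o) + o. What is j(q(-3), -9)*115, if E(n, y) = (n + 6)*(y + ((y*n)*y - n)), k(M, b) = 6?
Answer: -6210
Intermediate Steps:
E(n, y) = (6 + n)*(y - n + n*y²) (E(n, y) = (6 + n)*(y + ((n*y)*y - n)) = (6 + n)*(y + (n*y² - n)) = (6 + n)*(y + (-n + n*y²)) = (6 + n)*(y - n + n*y²))
q(o) = -9 + o + o⁴ + 6*o³ (q(o) = -9 + ((-o² - 6*o + 6*o + o*o + o²*o² + 6*o*o²) + o) = -9 + ((-o² - 6*o + 6*o + o² + o⁴ + 6*o³) + o) = -9 + ((o⁴ + 6*o³) + o) = -9 + (o + o⁴ + 6*o³) = -9 + o + o⁴ + 6*o³)
j(s, K) = 6*K
j(q(-3), -9)*115 = (6*(-9))*115 = -54*115 = -6210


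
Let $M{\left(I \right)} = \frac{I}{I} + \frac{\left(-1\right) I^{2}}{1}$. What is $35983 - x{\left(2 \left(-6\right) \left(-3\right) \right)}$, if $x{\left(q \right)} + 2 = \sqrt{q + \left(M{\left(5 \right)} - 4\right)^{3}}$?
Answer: $35985 - 2 i \sqrt{5479} \approx 35985.0 - 148.04 i$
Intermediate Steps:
$M{\left(I \right)} = 1 - I^{2}$ ($M{\left(I \right)} = 1 + - I^{2} \cdot 1 = 1 - I^{2}$)
$x{\left(q \right)} = -2 + \sqrt{-21952 + q}$ ($x{\left(q \right)} = -2 + \sqrt{q + \left(\left(1 - 5^{2}\right) - 4\right)^{3}} = -2 + \sqrt{q + \left(\left(1 - 25\right) - 4\right)^{3}} = -2 + \sqrt{q + \left(-24 - 4\right)^{3}} = -2 + \sqrt{q + \left(-28\right)^{3}} = -2 + \sqrt{q - 21952} = -2 + \sqrt{-21952 + q}$)
$35983 - x{\left(2 \left(-6\right) \left(-3\right) \right)} = 35983 - \left(-2 + \sqrt{-21952 + 2 \left(-6\right) \left(-3\right)}\right) = 35983 - \left(-2 + \sqrt{-21952 - -36}\right) = 35983 - \left(-2 + \sqrt{-21952 + 36}\right) = 35983 - \left(-2 + \sqrt{-21916}\right) = 35983 - \left(-2 + 2 i \sqrt{5479}\right) = 35983 + \left(2 - 2 i \sqrt{5479}\right) = 35985 - 2 i \sqrt{5479}$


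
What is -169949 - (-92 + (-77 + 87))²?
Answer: -176673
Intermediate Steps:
-169949 - (-92 + (-77 + 87))² = -169949 - (-92 + 10)² = -169949 - 1*(-82)² = -169949 - 1*6724 = -169949 - 6724 = -176673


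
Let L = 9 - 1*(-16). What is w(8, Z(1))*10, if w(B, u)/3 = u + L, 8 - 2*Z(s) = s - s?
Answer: 870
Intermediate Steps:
L = 25 (L = 9 + 16 = 25)
Z(s) = 4 (Z(s) = 4 - (s - s)/2 = 4 - 1/2*0 = 4 + 0 = 4)
w(B, u) = 75 + 3*u (w(B, u) = 3*(u + 25) = 3*(25 + u) = 75 + 3*u)
w(8, Z(1))*10 = (75 + 3*4)*10 = (75 + 12)*10 = 87*10 = 870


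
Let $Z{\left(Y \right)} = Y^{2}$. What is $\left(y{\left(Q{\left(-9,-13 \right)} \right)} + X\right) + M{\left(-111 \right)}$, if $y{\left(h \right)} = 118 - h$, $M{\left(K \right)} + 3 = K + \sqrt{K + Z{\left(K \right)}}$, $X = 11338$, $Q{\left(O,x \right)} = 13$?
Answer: $11329 + \sqrt{12210} \approx 11440.0$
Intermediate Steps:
$M{\left(K \right)} = -3 + K + \sqrt{K + K^{2}}$ ($M{\left(K \right)} = -3 + \left(K + \sqrt{K + K^{2}}\right) = -3 + K + \sqrt{K + K^{2}}$)
$\left(y{\left(Q{\left(-9,-13 \right)} \right)} + X\right) + M{\left(-111 \right)} = \left(\left(118 - 13\right) + 11338\right) - \left(114 - \sqrt{12210}\right) = \left(105 + 11338\right) - \left(114 - \sqrt{12210}\right) = 11443 - \left(114 - \sqrt{12210}\right) = 11329 + \sqrt{12210}$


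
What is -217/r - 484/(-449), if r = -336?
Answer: 37151/21552 ≈ 1.7238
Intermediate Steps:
-217/r - 484/(-449) = -217/(-336) - 484/(-449) = -217*(-1/336) - 484*(-1/449) = 31/48 + 484/449 = 37151/21552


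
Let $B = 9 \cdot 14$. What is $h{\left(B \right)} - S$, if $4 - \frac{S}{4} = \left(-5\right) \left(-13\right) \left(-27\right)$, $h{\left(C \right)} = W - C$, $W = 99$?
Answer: $-7063$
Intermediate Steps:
$B = 126$
$h{\left(C \right)} = 99 - C$
$S = 7036$ ($S = 16 - 4 \left(-5\right) \left(-13\right) \left(-27\right) = 16 - 4 \cdot 65 \left(-27\right) = 16 - -7020 = 16 + 7020 = 7036$)
$h{\left(B \right)} - S = \left(99 - 126\right) - 7036 = -27 - 7036 = -7063$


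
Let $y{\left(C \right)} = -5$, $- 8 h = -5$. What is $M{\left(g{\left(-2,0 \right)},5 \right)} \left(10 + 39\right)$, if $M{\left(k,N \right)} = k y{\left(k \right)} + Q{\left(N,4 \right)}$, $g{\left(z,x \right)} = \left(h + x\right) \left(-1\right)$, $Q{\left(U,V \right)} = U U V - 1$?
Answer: $\frac{40033}{8} \approx 5004.1$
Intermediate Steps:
$h = \frac{5}{8}$ ($h = \left(- \frac{1}{8}\right) \left(-5\right) = \frac{5}{8} \approx 0.625$)
$Q{\left(U,V \right)} = -1 + V U^{2}$ ($Q{\left(U,V \right)} = U^{2} V - 1 = V U^{2} - 1 = -1 + V U^{2}$)
$g{\left(z,x \right)} = - \frac{5}{8} - x$ ($g{\left(z,x \right)} = \left(\frac{5}{8} + x\right) \left(-1\right) = - \frac{5}{8} - x$)
$M{\left(k,N \right)} = -1 - 5 k + 4 N^{2}$ ($M{\left(k,N \right)} = k \left(-5\right) + \left(-1 + 4 N^{2}\right) = - 5 k + \left(-1 + 4 N^{2}\right) = -1 - 5 k + 4 N^{2}$)
$M{\left(g{\left(-2,0 \right)},5 \right)} \left(10 + 39\right) = \left(-1 - 5 \left(- \frac{5}{8} - 0\right) + 4 \cdot 5^{2}\right) \left(10 + 39\right) = \left(-1 - 5 \left(- \frac{5}{8} + 0\right) + 4 \cdot 25\right) 49 = \left(-1 - - \frac{25}{8} + 100\right) 49 = \left(-1 + \frac{25}{8} + 100\right) 49 = \frac{817}{8} \cdot 49 = \frac{40033}{8}$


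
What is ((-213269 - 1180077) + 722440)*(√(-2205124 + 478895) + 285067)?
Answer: -191253160702 - 670906*I*√1726229 ≈ -1.9125e+11 - 8.8148e+8*I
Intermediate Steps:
((-213269 - 1180077) + 722440)*(√(-2205124 + 478895) + 285067) = (-1393346 + 722440)*(√(-1726229) + 285067) = -670906*(I*√1726229 + 285067) = -670906*(285067 + I*√1726229) = -191253160702 - 670906*I*√1726229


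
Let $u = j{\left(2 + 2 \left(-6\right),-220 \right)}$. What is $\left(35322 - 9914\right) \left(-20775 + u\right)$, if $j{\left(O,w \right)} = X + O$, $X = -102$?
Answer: $-530696896$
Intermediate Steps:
$j{\left(O,w \right)} = -102 + O$
$u = -112$ ($u = -102 + \left(2 + 2 \left(-6\right)\right) = -102 + \left(2 - 12\right) = -102 - 10 = -112$)
$\left(35322 - 9914\right) \left(-20775 + u\right) = \left(35322 - 9914\right) \left(-20775 - 112\right) = 25408 \left(-20887\right) = -530696896$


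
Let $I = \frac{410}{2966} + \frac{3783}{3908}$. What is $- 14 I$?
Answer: $- \frac{44879303}{2897782} \approx -15.487$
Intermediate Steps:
$I = \frac{6411329}{5795564}$ ($I = 410 \cdot \frac{1}{2966} + 3783 \cdot \frac{1}{3908} = \frac{205}{1483} + \frac{3783}{3908} = \frac{6411329}{5795564} \approx 1.1062$)
$- 14 I = \left(-14\right) \frac{6411329}{5795564} = - \frac{44879303}{2897782}$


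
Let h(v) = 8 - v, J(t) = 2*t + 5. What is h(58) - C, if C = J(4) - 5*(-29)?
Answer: -208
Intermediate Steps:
J(t) = 5 + 2*t
C = 158 (C = (5 + 2*4) - 5*(-29) = (5 + 8) + 145 = 13 + 145 = 158)
h(58) - C = (8 - 1*58) - 1*158 = (8 - 58) - 158 = -50 - 158 = -208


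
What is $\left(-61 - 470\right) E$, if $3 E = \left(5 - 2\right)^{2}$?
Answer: $-1593$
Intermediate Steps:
$E = 3$ ($E = \frac{\left(5 - 2\right)^{2}}{3} = \frac{3^{2}}{3} = \frac{1}{3} \cdot 9 = 3$)
$\left(-61 - 470\right) E = \left(-61 - 470\right) 3 = \left(-531\right) 3 = -1593$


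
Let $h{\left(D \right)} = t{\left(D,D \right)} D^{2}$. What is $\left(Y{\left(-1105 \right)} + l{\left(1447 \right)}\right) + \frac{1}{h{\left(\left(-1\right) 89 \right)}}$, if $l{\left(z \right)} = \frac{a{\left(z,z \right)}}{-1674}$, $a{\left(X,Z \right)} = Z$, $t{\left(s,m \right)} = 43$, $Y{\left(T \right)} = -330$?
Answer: $- \frac{188648760127}{570169422} \approx -330.86$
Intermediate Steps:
$l{\left(z \right)} = - \frac{z}{1674}$ ($l{\left(z \right)} = \frac{z}{-1674} = z \left(- \frac{1}{1674}\right) = - \frac{z}{1674}$)
$h{\left(D \right)} = 43 D^{2}$
$\left(Y{\left(-1105 \right)} + l{\left(1447 \right)}\right) + \frac{1}{h{\left(\left(-1\right) 89 \right)}} = \left(-330 - \frac{1447}{1674}\right) + \frac{1}{43 \left(\left(-1\right) 89\right)^{2}} = \left(-330 - \frac{1447}{1674}\right) + \frac{1}{43 \left(-89\right)^{2}} = - \frac{553867}{1674} + \frac{1}{43 \cdot 7921} = - \frac{553867}{1674} + \frac{1}{340603} = - \frac{188648760127}{570169422}$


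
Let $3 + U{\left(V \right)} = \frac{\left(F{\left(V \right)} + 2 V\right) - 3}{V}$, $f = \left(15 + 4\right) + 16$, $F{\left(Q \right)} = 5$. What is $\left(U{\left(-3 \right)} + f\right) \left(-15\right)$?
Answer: $-500$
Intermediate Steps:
$f = 35$ ($f = 19 + 16 = 35$)
$U{\left(V \right)} = -3 + \frac{2 + 2 V}{V}$ ($U{\left(V \right)} = -3 + \frac{\left(5 + 2 V\right) - 3}{V} = -3 + \frac{2 + 2 V}{V}$)
$\left(U{\left(-3 \right)} + f\right) \left(-15\right) = \left(\frac{2 - -3}{-3} + 35\right) \left(-15\right) = \left(- \frac{2 + 3}{3} + 35\right) \left(-15\right) = \left(\left(- \frac{1}{3}\right) 5 + 35\right) \left(-15\right) = \left(- \frac{5}{3} + 35\right) \left(-15\right) = \frac{100}{3} \left(-15\right) = -500$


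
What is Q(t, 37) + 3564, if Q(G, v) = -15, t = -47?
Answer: 3549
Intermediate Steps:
Q(t, 37) + 3564 = -15 + 3564 = 3549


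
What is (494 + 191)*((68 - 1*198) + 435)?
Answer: 208925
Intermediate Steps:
(494 + 191)*((68 - 1*198) + 435) = 685*((68 - 198) + 435) = 685*(-130 + 435) = 685*305 = 208925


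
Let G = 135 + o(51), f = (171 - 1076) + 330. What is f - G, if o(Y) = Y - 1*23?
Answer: -738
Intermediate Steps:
o(Y) = -23 + Y (o(Y) = Y - 23 = -23 + Y)
f = -575 (f = -905 + 330 = -575)
G = 163 (G = 135 + (-23 + 51) = 135 + 28 = 163)
f - G = -575 - 1*163 = -575 - 163 = -738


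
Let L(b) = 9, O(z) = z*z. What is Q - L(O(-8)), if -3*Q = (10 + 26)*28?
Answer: -345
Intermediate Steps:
O(z) = z**2
Q = -336 (Q = -(10 + 26)*28/3 = -12*28 = -1/3*1008 = -336)
Q - L(O(-8)) = -336 - 1*9 = -336 - 9 = -345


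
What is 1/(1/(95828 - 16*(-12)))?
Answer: 96020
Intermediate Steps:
1/(1/(95828 - 16*(-12))) = 1/(1/(95828 + 192)) = 1/(1/96020) = 96020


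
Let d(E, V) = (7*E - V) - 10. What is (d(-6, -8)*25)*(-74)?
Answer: 81400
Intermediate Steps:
d(E, V) = -10 - V + 7*E (d(E, V) = (-V + 7*E) - 10 = -10 - V + 7*E)
(d(-6, -8)*25)*(-74) = ((-10 - 1*(-8) + 7*(-6))*25)*(-74) = ((-10 + 8 - 42)*25)*(-74) = -44*25*(-74) = -1100*(-74) = 81400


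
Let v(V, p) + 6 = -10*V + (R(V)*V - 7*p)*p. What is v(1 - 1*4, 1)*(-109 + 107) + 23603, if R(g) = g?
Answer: 23551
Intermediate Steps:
v(V, p) = -6 - 10*V + p*(V² - 7*p) (v(V, p) = -6 + (-10*V + (V*V - 7*p)*p) = -6 + (-10*V + (V² - 7*p)*p) = -6 + (-10*V + p*(V² - 7*p)) = -6 - 10*V + p*(V² - 7*p))
v(1 - 1*4, 1)*(-109 + 107) + 23603 = (-6 - 10*(1 - 1*4) - 7*1² + 1*(1 - 1*4)²)*(-109 + 107) + 23603 = (-6 - 10*(1 - 4) - 7*1 + 1*(1 - 4)²)*(-2) + 23603 = (-6 - 10*(-3) - 7 + 1*(-3)²)*(-2) + 23603 = (-6 + 30 - 7 + 1*9)*(-2) + 23603 = (-6 + 30 - 7 + 9)*(-2) + 23603 = 26*(-2) + 23603 = -52 + 23603 = 23551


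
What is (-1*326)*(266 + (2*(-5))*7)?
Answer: -63896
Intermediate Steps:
(-1*326)*(266 + (2*(-5))*7) = -326*(266 - 10*7) = -326*(266 - 70) = -326*196 = -63896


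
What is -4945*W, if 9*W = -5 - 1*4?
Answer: 4945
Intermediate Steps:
W = -1 (W = (-5 - 1*4)/9 = (-5 - 4)/9 = (1/9)*(-9) = -1)
-4945*W = -4945*(-1) = 4945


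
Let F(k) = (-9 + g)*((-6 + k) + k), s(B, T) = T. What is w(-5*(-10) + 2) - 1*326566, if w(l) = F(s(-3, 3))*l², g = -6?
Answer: -326566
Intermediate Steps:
F(k) = 90 - 30*k (F(k) = (-9 - 6)*((-6 + k) + k) = -15*(-6 + 2*k) = 90 - 30*k)
w(l) = 0 (w(l) = (90 - 30*3)*l² = (90 - 90)*l² = 0*l² = 0)
w(-5*(-10) + 2) - 1*326566 = 0 - 1*326566 = 0 - 326566 = -326566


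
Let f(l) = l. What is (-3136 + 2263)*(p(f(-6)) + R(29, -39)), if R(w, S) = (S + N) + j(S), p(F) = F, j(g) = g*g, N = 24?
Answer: -1309500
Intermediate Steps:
j(g) = g²
R(w, S) = 24 + S + S² (R(w, S) = (S + 24) + S² = (24 + S) + S² = 24 + S + S²)
(-3136 + 2263)*(p(f(-6)) + R(29, -39)) = (-3136 + 2263)*(-6 + (24 - 39 + (-39)²)) = -873*(-6 + (24 - 39 + 1521)) = -873*(-6 + 1506) = -873*1500 = -1309500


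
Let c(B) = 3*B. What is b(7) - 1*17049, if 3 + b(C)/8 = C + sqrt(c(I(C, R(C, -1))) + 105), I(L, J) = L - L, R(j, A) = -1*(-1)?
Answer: -17017 + 8*sqrt(105) ≈ -16935.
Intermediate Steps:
R(j, A) = 1
I(L, J) = 0
b(C) = -24 + 8*C + 8*sqrt(105) (b(C) = -24 + 8*(C + sqrt(3*0 + 105)) = -24 + 8*(C + sqrt(0 + 105)) = -24 + 8*(C + sqrt(105)) = -24 + (8*C + 8*sqrt(105)) = -24 + 8*C + 8*sqrt(105))
b(7) - 1*17049 = (-24 + 8*7 + 8*sqrt(105)) - 1*17049 = (-24 + 56 + 8*sqrt(105)) - 17049 = (32 + 8*sqrt(105)) - 17049 = -17017 + 8*sqrt(105)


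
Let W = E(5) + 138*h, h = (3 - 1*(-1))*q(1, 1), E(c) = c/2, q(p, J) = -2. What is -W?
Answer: 2203/2 ≈ 1101.5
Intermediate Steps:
E(c) = c/2 (E(c) = c*(1/2) = c/2)
h = -8 (h = (3 - 1*(-1))*(-2) = (3 + 1)*(-2) = 4*(-2) = -8)
W = -2203/2 (W = (1/2)*5 + 138*(-8) = 5/2 - 1104 = -2203/2 ≈ -1101.5)
-W = -1*(-2203/2) = 2203/2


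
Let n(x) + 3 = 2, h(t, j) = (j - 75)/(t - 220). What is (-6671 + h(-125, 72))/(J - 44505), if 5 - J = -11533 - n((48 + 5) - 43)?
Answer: 191791/947830 ≈ 0.20235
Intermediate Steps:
h(t, j) = (-75 + j)/(-220 + t)
n(x) = -1 (n(x) = -3 + 2 = -1)
J = 11537 (J = 5 - (-11533 - 1*(-1)) = 5 - (-11533 + 1) = 5 - 1*(-11532) = 5 + 11532 = 11537)
(-6671 + h(-125, 72))/(J - 44505) = (-6671 + (-75 + 72)/(-220 - 125))/(11537 - 44505) = (-6671 - 3/(-345))/(-32968) = (-6671 - 1/345*(-3))*(-1/32968) = (-6671 + 1/115)*(-1/32968) = -767164/115*(-1/32968) = 191791/947830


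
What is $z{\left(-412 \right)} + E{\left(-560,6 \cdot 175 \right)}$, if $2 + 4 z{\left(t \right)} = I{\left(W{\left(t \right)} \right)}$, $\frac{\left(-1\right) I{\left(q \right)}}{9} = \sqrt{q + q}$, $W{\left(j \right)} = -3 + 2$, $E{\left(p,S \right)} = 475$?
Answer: $\frac{949}{2} - \frac{9 i \sqrt{2}}{4} \approx 474.5 - 3.182 i$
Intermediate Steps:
$W{\left(j \right)} = -1$
$I{\left(q \right)} = - 9 \sqrt{2} \sqrt{q}$ ($I{\left(q \right)} = - 9 \sqrt{q + q} = - 9 \sqrt{2 q} = - 9 \sqrt{2} \sqrt{q}$)
$z{\left(t \right)} = - \frac{1}{2} - \frac{9 i \sqrt{2}}{4}$ ($z{\left(t \right)} = - \frac{1}{2} + \frac{\left(-9\right) \sqrt{2} \sqrt{-1}}{4} = - \frac{1}{2} + \frac{\left(-9\right) \sqrt{2} i}{4} = - \frac{1}{2} + \frac{\left(-9\right) i \sqrt{2}}{4} = - \frac{1}{2} - \frac{9 i \sqrt{2}}{4}$)
$z{\left(-412 \right)} + E{\left(-560,6 \cdot 175 \right)} = \left(- \frac{1}{2} - \frac{9 i \sqrt{2}}{4}\right) + 475 = \frac{949}{2} - \frac{9 i \sqrt{2}}{4}$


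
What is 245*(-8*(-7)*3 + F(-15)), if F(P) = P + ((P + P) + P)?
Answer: 26460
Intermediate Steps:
F(P) = 4*P (F(P) = P + (2*P + P) = P + 3*P = 4*P)
245*(-8*(-7)*3 + F(-15)) = 245*(-8*(-7)*3 + 4*(-15)) = 245*(56*3 - 60) = 245*(168 - 60) = 245*108 = 26460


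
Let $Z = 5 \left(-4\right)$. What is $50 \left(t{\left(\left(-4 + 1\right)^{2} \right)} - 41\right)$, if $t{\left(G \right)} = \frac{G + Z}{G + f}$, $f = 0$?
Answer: $- \frac{19000}{9} \approx -2111.1$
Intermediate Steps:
$Z = -20$
$t{\left(G \right)} = \frac{-20 + G}{G}$ ($t{\left(G \right)} = \frac{G - 20}{G + 0} = \frac{-20 + G}{G}$)
$50 \left(t{\left(\left(-4 + 1\right)^{2} \right)} - 41\right) = 50 \left(\frac{-20 + \left(-4 + 1\right)^{2}}{\left(-4 + 1\right)^{2}} - 41\right) = 50 \left(\frac{-20 + \left(-3\right)^{2}}{\left(-3\right)^{2}} - 41\right) = 50 \left(\frac{-20 + 9}{9} - 41\right) = 50 \left(\frac{1}{9} \left(-11\right) - 41\right) = 50 \left(- \frac{11}{9} - 41\right) = 50 \left(- \frac{380}{9}\right) = - \frac{19000}{9}$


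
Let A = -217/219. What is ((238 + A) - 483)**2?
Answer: 2902192384/47961 ≈ 60512.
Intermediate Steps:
A = -217/219 (A = -217*1/219 = -217/219 ≈ -0.99087)
((238 + A) - 483)**2 = ((238 - 217/219) - 483)**2 = (51905/219 - 483)**2 = (-53872/219)**2 = 2902192384/47961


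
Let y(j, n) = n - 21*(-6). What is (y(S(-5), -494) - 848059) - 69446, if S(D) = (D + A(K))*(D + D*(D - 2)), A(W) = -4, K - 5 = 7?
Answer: -917873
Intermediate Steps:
K = 12 (K = 5 + 7 = 12)
S(D) = (-4 + D)*(D + D*(-2 + D)) (S(D) = (D - 4)*(D + D*(D - 2)) = (-4 + D)*(D + D*(-2 + D)))
y(j, n) = 126 + n (y(j, n) = n + 126 = 126 + n)
(y(S(-5), -494) - 848059) - 69446 = ((126 - 494) - 848059) - 69446 = (-368 - 848059) - 69446 = -848427 - 69446 = -917873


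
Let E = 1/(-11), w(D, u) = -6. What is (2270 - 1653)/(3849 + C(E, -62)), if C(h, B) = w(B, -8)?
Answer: 617/3843 ≈ 0.16055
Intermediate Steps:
E = -1/11 ≈ -0.090909
C(h, B) = -6
(2270 - 1653)/(3849 + C(E, -62)) = (2270 - 1653)/(3849 - 6) = 617/3843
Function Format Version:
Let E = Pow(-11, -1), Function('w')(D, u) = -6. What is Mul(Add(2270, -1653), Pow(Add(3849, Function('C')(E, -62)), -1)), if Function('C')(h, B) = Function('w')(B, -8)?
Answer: Rational(617, 3843) ≈ 0.16055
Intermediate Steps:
E = Rational(-1, 11) ≈ -0.090909
Function('C')(h, B) = -6
Mul(Add(2270, -1653), Pow(Add(3849, Function('C')(E, -62)), -1)) = Mul(Add(2270, -1653), Pow(Add(3849, -6), -1)) = Mul(617, Pow(3843, -1)) = Mul(617, Rational(1, 3843)) = Rational(617, 3843)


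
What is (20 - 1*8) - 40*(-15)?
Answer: 612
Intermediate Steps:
(20 - 1*8) - 40*(-15) = (20 - 8) + 600 = 12 + 600 = 612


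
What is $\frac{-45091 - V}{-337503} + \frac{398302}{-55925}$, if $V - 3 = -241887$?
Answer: $- \frac{145433768431}{18874855275} \approx -7.7052$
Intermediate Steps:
$V = -241884$ ($V = 3 - 241887 = -241884$)
$\frac{-45091 - V}{-337503} + \frac{398302}{-55925} = \frac{-45091 - -241884}{-337503} + \frac{398302}{-55925} = \left(-45091 + 241884\right) \left(- \frac{1}{337503}\right) + 398302 \left(- \frac{1}{55925}\right) = 196793 \left(- \frac{1}{337503}\right) - \frac{398302}{55925} = - \frac{196793}{337503} - \frac{398302}{55925} = - \frac{145433768431}{18874855275}$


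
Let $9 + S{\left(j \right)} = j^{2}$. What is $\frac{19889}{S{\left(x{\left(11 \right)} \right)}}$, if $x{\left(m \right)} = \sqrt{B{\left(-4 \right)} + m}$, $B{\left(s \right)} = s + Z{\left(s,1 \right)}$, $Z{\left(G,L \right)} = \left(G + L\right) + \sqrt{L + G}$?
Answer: $- \frac{99445}{28} - \frac{19889 i \sqrt{3}}{28} \approx -3551.6 - 1230.3 i$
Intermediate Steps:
$Z{\left(G,L \right)} = G + L + \sqrt{G + L}$ ($Z{\left(G,L \right)} = \left(G + L\right) + \sqrt{G + L} = G + L + \sqrt{G + L}$)
$B{\left(s \right)} = 1 + \sqrt{1 + s} + 2 s$ ($B{\left(s \right)} = s + \left(s + 1 + \sqrt{s + 1}\right) = s + \left(s + 1 + \sqrt{1 + s}\right) = s + \left(1 + s + \sqrt{1 + s}\right) = 1 + \sqrt{1 + s} + 2 s$)
$x{\left(m \right)} = \sqrt{-7 + m + i \sqrt{3}}$ ($x{\left(m \right)} = \sqrt{\left(1 + \sqrt{1 - 4} + 2 \left(-4\right)\right) + m} = \sqrt{\left(1 + \sqrt{-3} - 8\right) + m} = \sqrt{\left(1 + i \sqrt{3} - 8\right) + m} = \sqrt{\left(-7 + i \sqrt{3}\right) + m} = \sqrt{-7 + m + i \sqrt{3}}$)
$S{\left(j \right)} = -9 + j^{2}$
$\frac{19889}{S{\left(x{\left(11 \right)} \right)}} = \frac{19889}{-9 + \left(\sqrt{-7 + 11 + i \sqrt{3}}\right)^{2}} = \frac{19889}{-9 + \left(\sqrt{4 + i \sqrt{3}}\right)^{2}} = \frac{19889}{-9 + \left(4 + i \sqrt{3}\right)} = \frac{19889}{-5 + i \sqrt{3}}$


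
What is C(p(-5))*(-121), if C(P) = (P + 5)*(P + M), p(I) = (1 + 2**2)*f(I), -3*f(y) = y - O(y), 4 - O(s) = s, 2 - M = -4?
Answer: -905080/9 ≈ -1.0056e+5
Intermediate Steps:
M = 6 (M = 2 - 1*(-4) = 2 + 4 = 6)
O(s) = 4 - s
f(y) = 4/3 - 2*y/3 (f(y) = -(y - (4 - y))/3 = -(y + (-4 + y))/3 = -(-4 + 2*y)/3 = 4/3 - 2*y/3)
p(I) = 20/3 - 10*I/3 (p(I) = (1 + 2**2)*(4/3 - 2*I/3) = (1 + 4)*(4/3 - 2*I/3) = 5*(4/3 - 2*I/3) = 20/3 - 10*I/3)
C(P) = (5 + P)*(6 + P) (C(P) = (P + 5)*(P + 6) = (5 + P)*(6 + P))
C(p(-5))*(-121) = (30 + (20/3 - 10/3*(-5))**2 + 11*(20/3 - 10/3*(-5)))*(-121) = (30 + (20/3 + 50/3)**2 + 11*(20/3 + 50/3))*(-121) = (30 + (70/3)**2 + 11*(70/3))*(-121) = (30 + 4900/9 + 770/3)*(-121) = (7480/9)*(-121) = -905080/9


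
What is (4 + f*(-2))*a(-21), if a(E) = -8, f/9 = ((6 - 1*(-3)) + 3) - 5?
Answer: 976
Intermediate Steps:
f = 63 (f = 9*(((6 - 1*(-3)) + 3) - 5) = 9*(((6 + 3) + 3) - 5) = 9*((9 + 3) - 5) = 9*(12 - 5) = 9*7 = 63)
(4 + f*(-2))*a(-21) = (4 + 63*(-2))*(-8) = (4 - 126)*(-8) = -122*(-8) = 976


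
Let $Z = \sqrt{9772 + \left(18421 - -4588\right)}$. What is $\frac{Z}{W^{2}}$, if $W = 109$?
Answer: $\frac{7 \sqrt{669}}{11881} \approx 0.015239$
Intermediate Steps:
$Z = 7 \sqrt{669}$ ($Z = \sqrt{9772 + \left(18421 + 4588\right)} = \sqrt{9772 + 23009} = \sqrt{32781} = 7 \sqrt{669} \approx 181.06$)
$\frac{Z}{W^{2}} = \frac{7 \sqrt{669}}{109^{2}} = \frac{7 \sqrt{669}}{11881}$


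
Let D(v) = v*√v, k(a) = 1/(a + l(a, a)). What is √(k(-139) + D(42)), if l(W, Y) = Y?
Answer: √(-278 + 3245928*√42)/278 ≈ 16.498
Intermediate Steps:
k(a) = 1/(2*a) (k(a) = 1/(a + a) = 1/(2*a))
D(v) = v^(3/2)
√(k(-139) + D(42)) = √((½)/(-139) + 42^(3/2)) = √((½)*(-1/139) + 42*√42) = √(-1/278 + 42*√42)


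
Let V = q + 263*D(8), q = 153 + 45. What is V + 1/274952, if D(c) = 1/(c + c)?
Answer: 117920041/549904 ≈ 214.44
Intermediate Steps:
D(c) = 1/(2*c)
q = 198
V = 3431/16 (V = 198 + 263*((½)/8) = 198 + 263*((½)*(⅛)) = 198 + 263*(1/16) = 198 + 263/16 = 3431/16 ≈ 214.44)
V + 1/274952 = 3431/16 + 1/274952 = 117920041/549904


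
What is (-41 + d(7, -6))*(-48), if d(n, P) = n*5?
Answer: 288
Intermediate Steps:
d(n, P) = 5*n
(-41 + d(7, -6))*(-48) = (-41 + 5*7)*(-48) = (-41 + 35)*(-48) = -6*(-48) = 288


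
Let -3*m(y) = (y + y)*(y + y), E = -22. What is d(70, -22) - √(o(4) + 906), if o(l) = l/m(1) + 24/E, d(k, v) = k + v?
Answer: 48 - √109131/11 ≈ 17.968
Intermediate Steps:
m(y) = -4*y²/3 (m(y) = -(y + y)*(y + y)/3 = -2*y*2*y/3 = -4*y²/3)
o(l) = -12/11 - 3*l/4 (o(l) = l/((-4/3*1²)) + 24/(-22) = l/((-4/3*1)) + 24*(-1/22) = l/(-4/3) - 12/11 = l*(-¾) - 12/11 = -3*l/4 - 12/11 = -12/11 - 3*l/4)
d(70, -22) - √(o(4) + 906) = (70 - 22) - √((-12/11 - ¾*4) + 906) = 48 - √((-12/11 - 3) + 906) = 48 - √(-45/11 + 906) = 48 - √(9921/11) = 48 - √109131/11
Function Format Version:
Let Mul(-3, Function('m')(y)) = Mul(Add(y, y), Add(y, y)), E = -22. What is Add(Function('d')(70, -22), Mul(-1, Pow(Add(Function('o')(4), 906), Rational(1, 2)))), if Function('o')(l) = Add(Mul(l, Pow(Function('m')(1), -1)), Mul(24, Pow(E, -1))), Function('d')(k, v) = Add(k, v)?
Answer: Add(48, Mul(Rational(-1, 11), Pow(109131, Rational(1, 2)))) ≈ 17.968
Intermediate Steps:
Function('m')(y) = Mul(Rational(-4, 3), Pow(y, 2)) (Function('m')(y) = Mul(Rational(-1, 3), Mul(Add(y, y), Add(y, y))) = Mul(Rational(-1, 3), Mul(Mul(2, y), Mul(2, y))) = Mul(Rational(-1, 3), Mul(4, Pow(y, 2))) = Mul(Rational(-4, 3), Pow(y, 2)))
Function('o')(l) = Add(Rational(-12, 11), Mul(Rational(-3, 4), l)) (Function('o')(l) = Add(Mul(l, Pow(Mul(Rational(-4, 3), Pow(1, 2)), -1)), Mul(24, Pow(-22, -1))) = Add(Mul(l, Pow(Mul(Rational(-4, 3), 1), -1)), Mul(24, Rational(-1, 22))) = Add(Mul(l, Pow(Rational(-4, 3), -1)), Rational(-12, 11)) = Add(Mul(l, Rational(-3, 4)), Rational(-12, 11)) = Add(Mul(Rational(-3, 4), l), Rational(-12, 11)) = Add(Rational(-12, 11), Mul(Rational(-3, 4), l)))
Add(Function('d')(70, -22), Mul(-1, Pow(Add(Function('o')(4), 906), Rational(1, 2)))) = Add(Add(70, -22), Mul(-1, Pow(Add(Add(Rational(-12, 11), Mul(Rational(-3, 4), 4)), 906), Rational(1, 2)))) = Add(48, Mul(-1, Pow(Add(Add(Rational(-12, 11), -3), 906), Rational(1, 2)))) = Add(48, Mul(-1, Pow(Add(Rational(-45, 11), 906), Rational(1, 2)))) = Add(48, Mul(-1, Pow(Rational(9921, 11), Rational(1, 2)))) = Add(48, Mul(-1, Mul(Rational(1, 11), Pow(109131, Rational(1, 2))))) = Add(48, Mul(Rational(-1, 11), Pow(109131, Rational(1, 2))))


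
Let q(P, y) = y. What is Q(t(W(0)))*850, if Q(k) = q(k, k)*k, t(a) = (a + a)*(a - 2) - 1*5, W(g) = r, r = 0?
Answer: 21250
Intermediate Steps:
W(g) = 0
t(a) = -5 + 2*a*(-2 + a) (t(a) = (2*a)*(-2 + a) - 5 = 2*a*(-2 + a) - 5 = -5 + 2*a*(-2 + a))
Q(k) = k² (Q(k) = k*k = k²)
Q(t(W(0)))*850 = (-5 - 4*0 + 2*0²)²*850 = (-5 + 0 + 2*0)²*850 = (-5 + 0 + 0)²*850 = (-5)²*850 = 25*850 = 21250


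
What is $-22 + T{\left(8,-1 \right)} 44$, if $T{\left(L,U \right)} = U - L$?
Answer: $-418$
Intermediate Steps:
$-22 + T{\left(8,-1 \right)} 44 = -22 + \left(-1 - 8\right) 44 = -22 - 396 = -418$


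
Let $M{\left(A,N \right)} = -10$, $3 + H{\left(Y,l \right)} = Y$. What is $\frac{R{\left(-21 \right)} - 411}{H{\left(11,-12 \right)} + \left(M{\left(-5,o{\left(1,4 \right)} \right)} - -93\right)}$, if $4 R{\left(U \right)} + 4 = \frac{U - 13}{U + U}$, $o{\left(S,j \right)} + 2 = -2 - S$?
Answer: $- \frac{34591}{7644} \approx -4.5252$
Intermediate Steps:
$o{\left(S,j \right)} = -4 - S$ ($o{\left(S,j \right)} = -2 - \left(2 + S\right) = -4 - S$)
$H{\left(Y,l \right)} = -3 + Y$
$R{\left(U \right)} = -1 + \frac{-13 + U}{8 U}$ ($R{\left(U \right)} = -1 + \frac{\left(U - 13\right) \frac{1}{U + U}}{4} = -1 + \frac{\left(-13 + U\right) \frac{1}{2 U}}{4} = -1 + \frac{\frac{1}{2} \frac{1}{U} \left(-13 + U\right)}{4} = -1 + \frac{-13 + U}{8 U}$)
$\frac{R{\left(-21 \right)} - 411}{H{\left(11,-12 \right)} + \left(M{\left(-5,o{\left(1,4 \right)} \right)} - -93\right)} = \frac{\frac{-13 - -147}{8 \left(-21\right)} - 411}{\left(-3 + 11\right) - -83} = \frac{\frac{1}{8} \left(- \frac{1}{21}\right) \left(-13 + 147\right) - 411}{8 + \left(-10 + 93\right)} = \frac{\frac{1}{8} \left(- \frac{1}{21}\right) 134 - 411}{8 + 83} = \frac{- \frac{67}{84} - 411}{91} = \left(- \frac{34591}{84}\right) \frac{1}{91} = - \frac{34591}{7644}$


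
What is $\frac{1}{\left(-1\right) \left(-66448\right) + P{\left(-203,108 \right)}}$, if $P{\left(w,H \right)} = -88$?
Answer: $\frac{1}{66360} \approx 1.5069 \cdot 10^{-5}$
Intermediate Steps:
$\frac{1}{\left(-1\right) \left(-66448\right) + P{\left(-203,108 \right)}} = \frac{1}{\left(-1\right) \left(-66448\right) - 88} = \frac{1}{66448 - 88} = \frac{1}{66360}$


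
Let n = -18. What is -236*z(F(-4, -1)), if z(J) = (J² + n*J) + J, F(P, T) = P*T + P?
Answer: 0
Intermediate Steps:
F(P, T) = P + P*T
z(J) = J² - 17*J (z(J) = (J² - 18*J) + J = J² - 17*J)
-236*z(F(-4, -1)) = -236*(-4*(1 - 1))*(-17 - 4*(1 - 1)) = -236*(-4*0)*(-17 - 4*0) = -0*(-17 + 0) = -0*(-17) = -236*0 = 0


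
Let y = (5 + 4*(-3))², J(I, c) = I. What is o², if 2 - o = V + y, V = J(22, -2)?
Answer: 4761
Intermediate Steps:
V = 22
y = 49 (y = (5 - 12)² = (-7)² = 49)
o = -69 (o = 2 - (22 + 49) = 2 - 1*71 = 2 - 71 = -69)
o² = (-69)² = 4761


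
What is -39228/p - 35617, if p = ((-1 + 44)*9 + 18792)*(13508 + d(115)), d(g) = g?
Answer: -3101950042739/87091839 ≈ -35617.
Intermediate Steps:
p = 261275517 (p = ((-1 + 44)*9 + 18792)*(13508 + 115) = (43*9 + 18792)*13623 = (387 + 18792)*13623 = 19179*13623 = 261275517)
-39228/p - 35617 = -39228/261275517 - 35617 = -39228*1/261275517 - 35617 = -13076/87091839 - 35617 = -3101950042739/87091839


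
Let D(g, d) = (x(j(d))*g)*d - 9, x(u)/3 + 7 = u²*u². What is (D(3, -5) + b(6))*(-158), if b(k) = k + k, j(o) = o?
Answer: 4393506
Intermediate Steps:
x(u) = -21 + 3*u⁴ (x(u) = -21 + 3*(u²*u²) = -21 + 3*u⁴)
b(k) = 2*k
D(g, d) = -9 + d*g*(-21 + 3*d⁴) (D(g, d) = ((-21 + 3*d⁴)*g)*d - 9 = (g*(-21 + 3*d⁴))*d - 9 = d*g*(-21 + 3*d⁴) - 9 = -9 + d*g*(-21 + 3*d⁴))
(D(3, -5) + b(6))*(-158) = ((-9 + 3*(-5)*3*(-7 + (-5)⁴)) + 2*6)*(-158) = ((-9 + 3*(-5)*3*(-7 + 625)) + 12)*(-158) = ((-9 + 3*(-5)*3*618) + 12)*(-158) = ((-9 - 27810) + 12)*(-158) = (-27819 + 12)*(-158) = -27807*(-158) = 4393506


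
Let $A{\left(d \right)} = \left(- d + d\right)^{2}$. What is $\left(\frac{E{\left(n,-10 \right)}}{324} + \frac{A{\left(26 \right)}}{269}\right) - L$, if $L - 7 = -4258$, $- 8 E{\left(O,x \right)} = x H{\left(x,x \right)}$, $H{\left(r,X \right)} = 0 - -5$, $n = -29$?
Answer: $\frac{5509321}{1296} \approx 4251.0$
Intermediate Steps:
$H{\left(r,X \right)} = 5$ ($H{\left(r,X \right)} = 0 + 5 = 5$)
$E{\left(O,x \right)} = - \frac{5 x}{8}$ ($E{\left(O,x \right)} = - \frac{x 5}{8} = - \frac{5 x}{8}$)
$L = -4251$ ($L = 7 - 4258 = -4251$)
$A{\left(d \right)} = 0$ ($A{\left(d \right)} = 0^{2} = 0$)
$\left(\frac{E{\left(n,-10 \right)}}{324} + \frac{A{\left(26 \right)}}{269}\right) - L = \left(\frac{\left(- \frac{5}{8}\right) \left(-10\right)}{324} + \frac{0}{269}\right) - -4251 = \left(\frac{25}{4} \cdot \frac{1}{324} + 0 \cdot \frac{1}{269}\right) + 4251 = \left(\frac{25}{1296} + 0\right) + 4251 = \frac{25}{1296} + 4251 = \frac{5509321}{1296}$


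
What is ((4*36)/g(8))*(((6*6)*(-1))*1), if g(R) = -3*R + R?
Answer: 324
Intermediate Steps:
g(R) = -2*R
((4*36)/g(8))*(((6*6)*(-1))*1) = ((4*36)/((-2*8)))*(((6*6)*(-1))*1) = (144/(-16))*((36*(-1))*1) = (144*(-1/16))*(-36*1) = -9*(-36) = 324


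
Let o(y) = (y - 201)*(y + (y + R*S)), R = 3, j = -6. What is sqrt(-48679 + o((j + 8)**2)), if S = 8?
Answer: I*sqrt(54983) ≈ 234.48*I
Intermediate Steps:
o(y) = (-201 + y)*(24 + 2*y) (o(y) = (y - 201)*(y + (y + 3*8)) = (-201 + y)*(y + (y + 24)) = (-201 + y)*(y + (24 + y)) = (-201 + y)*(24 + 2*y))
sqrt(-48679 + o((j + 8)**2)) = sqrt(-48679 + (-4824 - 378*(-6 + 8)**2 + 2*((-6 + 8)**2)**2)) = sqrt(-48679 + (-4824 - 378*2**2 + 2*(2**2)**2)) = sqrt(-48679 + (-4824 - 378*4 + 2*4**2)) = sqrt(-48679 + (-4824 - 1512 + 2*16)) = sqrt(-48679 + (-4824 - 1512 + 32)) = sqrt(-48679 - 6304) = sqrt(-54983) = I*sqrt(54983)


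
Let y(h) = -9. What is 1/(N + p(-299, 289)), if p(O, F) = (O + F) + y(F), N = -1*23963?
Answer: -1/23982 ≈ -4.1698e-5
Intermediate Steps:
N = -23963
p(O, F) = -9 + F + O (p(O, F) = (O + F) - 9 = (F + O) - 9 = -9 + F + O)
1/(N + p(-299, 289)) = 1/(-23963 + (-9 + 289 - 299)) = 1/(-23963 - 19) = 1/(-23982) = -1/23982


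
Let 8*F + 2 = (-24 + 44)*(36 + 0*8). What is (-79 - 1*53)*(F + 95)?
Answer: -24387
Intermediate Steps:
F = 359/4 (F = -¼ + ((-24 + 44)*(36 + 0*8))/8 = -¼ + (20*(36 + 0))/8 = -¼ + (20*36)/8 = -¼ + (⅛)*720 = -¼ + 90 = 359/4 ≈ 89.750)
(-79 - 1*53)*(F + 95) = (-79 - 1*53)*(359/4 + 95) = (-79 - 53)*(739/4) = -132*739/4 = -24387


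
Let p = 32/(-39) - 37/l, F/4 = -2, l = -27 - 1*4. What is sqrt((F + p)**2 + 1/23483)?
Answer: 2*sqrt(11722048848425743)/28390947 ≈ 7.6270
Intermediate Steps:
l = -31 (l = -27 - 4 = -31)
F = -8 (F = 4*(-2) = -8)
p = 451/1209 (p = 32/(-39) - 37/(-31) = 32*(-1/39) - 37*(-1/31) = -32/39 + 37/31 = 451/1209 ≈ 0.37304)
sqrt((F + p)**2 + 1/23483) = sqrt((-8 + 451/1209)**2 + 1/23483) = sqrt((-9221/1209)**2 + 1/23483) = sqrt(85026841/1461681 + 1/23483) = sqrt(1996686768884/34324654923) = 2*sqrt(11722048848425743)/28390947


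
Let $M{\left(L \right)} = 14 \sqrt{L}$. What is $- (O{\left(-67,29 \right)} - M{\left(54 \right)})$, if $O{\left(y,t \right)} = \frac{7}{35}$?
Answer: $- \frac{1}{5} + 42 \sqrt{6} \approx 102.68$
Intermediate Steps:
$O{\left(y,t \right)} = \frac{1}{5}$ ($O{\left(y,t \right)} = 7 \cdot \frac{1}{35} = \frac{1}{5}$)
$- (O{\left(-67,29 \right)} - M{\left(54 \right)}) = - (\frac{1}{5} - 14 \sqrt{54}) = - (\frac{1}{5} - 14 \cdot 3 \sqrt{6}) = - (\frac{1}{5} - 42 \sqrt{6}) = - \frac{1}{5} + 42 \sqrt{6}$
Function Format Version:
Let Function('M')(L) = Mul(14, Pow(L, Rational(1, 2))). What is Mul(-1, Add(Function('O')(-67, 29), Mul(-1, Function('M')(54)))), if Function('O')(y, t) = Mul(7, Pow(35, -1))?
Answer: Add(Rational(-1, 5), Mul(42, Pow(6, Rational(1, 2)))) ≈ 102.68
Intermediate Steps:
Function('O')(y, t) = Rational(1, 5) (Function('O')(y, t) = Mul(7, Rational(1, 35)) = Rational(1, 5))
Mul(-1, Add(Function('O')(-67, 29), Mul(-1, Function('M')(54)))) = Mul(-1, Add(Rational(1, 5), Mul(-1, Mul(14, Pow(54, Rational(1, 2)))))) = Mul(-1, Add(Rational(1, 5), Mul(-1, Mul(14, Mul(3, Pow(6, Rational(1, 2))))))) = Mul(-1, Add(Rational(1, 5), Mul(-1, Mul(42, Pow(6, Rational(1, 2)))))) = Mul(-1, Add(Rational(1, 5), Mul(-42, Pow(6, Rational(1, 2))))) = Add(Rational(-1, 5), Mul(42, Pow(6, Rational(1, 2))))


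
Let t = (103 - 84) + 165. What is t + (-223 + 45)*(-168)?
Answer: 30088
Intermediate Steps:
t = 184 (t = 19 + 165 = 184)
t + (-223 + 45)*(-168) = 184 + (-223 + 45)*(-168) = 184 - 178*(-168) = 184 + 29904 = 30088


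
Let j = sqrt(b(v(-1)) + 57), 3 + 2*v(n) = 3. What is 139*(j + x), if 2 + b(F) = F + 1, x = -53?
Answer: -7367 + 278*sqrt(14) ≈ -6326.8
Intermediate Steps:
v(n) = 0 (v(n) = -3/2 + (1/2)*3 = -3/2 + 3/2 = 0)
b(F) = -1 + F (b(F) = -2 + (F + 1) = -2 + (1 + F) = -1 + F)
j = 2*sqrt(14) (j = sqrt((-1 + 0) + 57) = sqrt(-1 + 57) = sqrt(56) = 2*sqrt(14) ≈ 7.4833)
139*(j + x) = 139*(2*sqrt(14) - 53) = 139*(-53 + 2*sqrt(14)) = -7367 + 278*sqrt(14)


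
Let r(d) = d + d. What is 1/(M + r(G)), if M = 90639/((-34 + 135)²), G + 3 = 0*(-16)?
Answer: 10201/29433 ≈ 0.34658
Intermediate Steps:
G = -3 (G = -3 + 0*(-16) = -3 + 0 = -3)
r(d) = 2*d
M = 90639/10201 (M = 90639/(101²) = 90639/10201 ≈ 8.8853)
1/(M + r(G)) = 1/(90639/10201 + 2*(-3)) = 1/(90639/10201 - 6) = 1/(29433/10201) = 10201/29433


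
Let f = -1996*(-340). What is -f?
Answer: -678640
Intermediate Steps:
f = 678640
-f = -1*678640 = -678640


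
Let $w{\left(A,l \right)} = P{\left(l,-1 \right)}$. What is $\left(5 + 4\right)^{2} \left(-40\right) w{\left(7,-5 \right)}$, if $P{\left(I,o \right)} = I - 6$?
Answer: $35640$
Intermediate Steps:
$P{\left(I,o \right)} = -6 + I$ ($P{\left(I,o \right)} = I - 6 = -6 + I$)
$w{\left(A,l \right)} = -6 + l$
$\left(5 + 4\right)^{2} \left(-40\right) w{\left(7,-5 \right)} = \left(5 + 4\right)^{2} \left(-40\right) \left(-6 - 5\right) = 9^{2} \left(-40\right) \left(-11\right) = 81 \left(-40\right) \left(-11\right) = \left(-3240\right) \left(-11\right) = 35640$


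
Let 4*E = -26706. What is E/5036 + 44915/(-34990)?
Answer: -91960535/35241928 ≈ -2.6094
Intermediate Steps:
E = -13353/2 (E = (¼)*(-26706) = -13353/2 ≈ -6676.5)
E/5036 + 44915/(-34990) = -13353/2/5036 + 44915/(-34990) = -13353/2*1/5036 + 44915*(-1/34990) = -13353/10072 - 8983/6998 = -91960535/35241928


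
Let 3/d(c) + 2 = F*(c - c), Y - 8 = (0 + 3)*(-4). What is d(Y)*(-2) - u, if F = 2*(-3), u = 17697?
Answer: -17694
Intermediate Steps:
Y = -4 (Y = 8 + (0 + 3)*(-4) = 8 + 3*(-4) = 8 - 12 = -4)
F = -6
d(c) = -3/2 (d(c) = 3/(-2 - 6*(c - c)) = 3/(-2 - 6*0) = 3/(-2 + 0) = 3/(-2) = 3*(-½) = -3/2)
d(Y)*(-2) - u = -3/2*(-2) - 1*17697 = 3 - 17697 = -17694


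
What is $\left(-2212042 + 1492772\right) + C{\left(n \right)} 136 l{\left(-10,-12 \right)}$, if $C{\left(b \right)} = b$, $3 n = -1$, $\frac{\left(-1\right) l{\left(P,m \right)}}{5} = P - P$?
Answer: $-719270$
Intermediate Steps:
$l{\left(P,m \right)} = 0$ ($l{\left(P,m \right)} = - 5 \left(P - P\right) = \left(-5\right) 0 = 0$)
$n = - \frac{1}{3}$ ($n = \frac{1}{3} \left(-1\right) = - \frac{1}{3} \approx -0.33333$)
$\left(-2212042 + 1492772\right) + C{\left(n \right)} 136 l{\left(-10,-12 \right)} = \left(-2212042 + 1492772\right) + \left(- \frac{1}{3}\right) 136 \cdot 0 = -719270 - 0 = -719270 + 0 = -719270$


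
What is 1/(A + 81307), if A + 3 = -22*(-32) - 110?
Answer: 1/81898 ≈ 1.2210e-5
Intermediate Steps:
A = 591 (A = -3 + (-22*(-32) - 110) = -3 + (704 - 110) = -3 + 594 = 591)
1/(A + 81307) = 1/(591 + 81307) = 1/81898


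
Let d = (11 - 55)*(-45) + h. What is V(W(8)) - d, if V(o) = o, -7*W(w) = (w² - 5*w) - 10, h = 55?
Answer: -2037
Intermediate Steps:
W(w) = 10/7 - w²/7 + 5*w/7 (W(w) = -((w² - 5*w) - 10)/7 = -(-10 + w² - 5*w)/7 = 10/7 - w²/7 + 5*w/7)
d = 2035 (d = (11 - 55)*(-45) + 55 = -44*(-45) + 55 = 1980 + 55 = 2035)
V(W(8)) - d = (10/7 - ⅐*8² + (5/7)*8) - 1*2035 = (10/7 - ⅐*64 + 40/7) - 2035 = (10/7 - 64/7 + 40/7) - 2035 = -2 - 2035 = -2037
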